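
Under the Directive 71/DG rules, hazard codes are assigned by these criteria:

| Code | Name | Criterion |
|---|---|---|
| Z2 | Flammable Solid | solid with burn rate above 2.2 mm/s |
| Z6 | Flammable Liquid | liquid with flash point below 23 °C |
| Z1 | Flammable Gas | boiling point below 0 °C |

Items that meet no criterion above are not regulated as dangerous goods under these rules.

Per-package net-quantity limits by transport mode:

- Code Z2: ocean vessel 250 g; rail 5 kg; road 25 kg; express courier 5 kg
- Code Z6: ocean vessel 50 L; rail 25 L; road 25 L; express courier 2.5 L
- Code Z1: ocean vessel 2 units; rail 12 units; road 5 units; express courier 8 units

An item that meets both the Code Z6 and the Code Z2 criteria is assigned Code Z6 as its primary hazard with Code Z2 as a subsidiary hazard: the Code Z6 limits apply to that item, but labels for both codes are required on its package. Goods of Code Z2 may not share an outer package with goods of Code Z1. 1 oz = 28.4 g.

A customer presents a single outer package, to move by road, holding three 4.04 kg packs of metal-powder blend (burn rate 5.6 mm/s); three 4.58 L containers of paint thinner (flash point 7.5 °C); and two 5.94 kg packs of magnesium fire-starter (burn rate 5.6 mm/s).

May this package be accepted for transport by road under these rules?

Burn rate 5.6 mm/s meets the Code Z2 criterion (Flammable Solid), so the metal-powder blend is Code Z2.
With flash point 7.5 °C (< 23 °C), the paint thinner falls in Code Z6.
Magnesium fire-starter: burn rate 5.6 mm/s > 2.2 mm/s → Code Z2 (Flammable Solid).
Code Z2 net quantity: (three 4.04 kg packs = 12.12 kg) + (two 5.94 kg packs = 11.88 kg) = 24 kg.
That is within the Code Z2 road limit of 25 kg.
Code Z6 quantity: three 4.58 L containers = 13.74 L.
That is within the Code Z6 road limit of 25 L.
The segregation rule (Code Z2 with Code Z1) does not apply to Code Z2 with Code Z6.
Every hazard code is within its road limit and no segregation rule is violated.

Yes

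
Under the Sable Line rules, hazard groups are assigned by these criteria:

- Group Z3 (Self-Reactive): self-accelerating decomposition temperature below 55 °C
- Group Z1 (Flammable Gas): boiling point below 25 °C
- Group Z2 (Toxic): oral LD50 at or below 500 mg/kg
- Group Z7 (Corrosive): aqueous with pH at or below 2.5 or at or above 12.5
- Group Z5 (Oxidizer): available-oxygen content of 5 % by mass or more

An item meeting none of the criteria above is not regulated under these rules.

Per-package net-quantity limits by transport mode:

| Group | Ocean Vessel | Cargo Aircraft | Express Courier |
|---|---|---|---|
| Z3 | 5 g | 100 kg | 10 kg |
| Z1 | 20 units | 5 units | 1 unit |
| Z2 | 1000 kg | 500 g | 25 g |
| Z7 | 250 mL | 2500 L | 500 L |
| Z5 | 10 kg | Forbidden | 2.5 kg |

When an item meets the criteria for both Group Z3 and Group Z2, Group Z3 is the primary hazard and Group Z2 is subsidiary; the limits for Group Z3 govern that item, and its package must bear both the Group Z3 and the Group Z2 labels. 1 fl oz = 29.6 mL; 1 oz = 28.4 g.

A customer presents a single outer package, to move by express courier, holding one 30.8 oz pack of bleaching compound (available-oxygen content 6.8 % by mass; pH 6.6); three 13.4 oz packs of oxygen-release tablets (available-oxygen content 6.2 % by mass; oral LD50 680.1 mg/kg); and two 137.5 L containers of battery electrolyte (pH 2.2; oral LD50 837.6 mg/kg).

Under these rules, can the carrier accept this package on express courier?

The bleaching compound has available-oxygen content 6.8 % by mass, which is ≥ 5 % by mass, so it is Group Z5 (Oxidizer).
Available-oxygen content 6.2 % by mass meets the Group Z5 criterion (Oxidizer), so the oxygen-release tablets are Group Z5.
The battery electrolyte has pH 2.2, which is ≤ 2.5, so it is Group Z7 (Corrosive).
Group Z5 net quantity: (one 30.8 oz pack = 874.72 g) + (three 13.4 oz packs = 1141.68 g) = 2016.4 g.
2016.4 g ≤ 2.5 kg (express courier limit, Group Z5) — within limit.
Group Z7 quantity: two 137.5 L containers = 275 L.
275 L is within the express courier limit of 500 L for Group Z7.
Every hazard group is within its express courier limit and no segregation rule is violated.

Yes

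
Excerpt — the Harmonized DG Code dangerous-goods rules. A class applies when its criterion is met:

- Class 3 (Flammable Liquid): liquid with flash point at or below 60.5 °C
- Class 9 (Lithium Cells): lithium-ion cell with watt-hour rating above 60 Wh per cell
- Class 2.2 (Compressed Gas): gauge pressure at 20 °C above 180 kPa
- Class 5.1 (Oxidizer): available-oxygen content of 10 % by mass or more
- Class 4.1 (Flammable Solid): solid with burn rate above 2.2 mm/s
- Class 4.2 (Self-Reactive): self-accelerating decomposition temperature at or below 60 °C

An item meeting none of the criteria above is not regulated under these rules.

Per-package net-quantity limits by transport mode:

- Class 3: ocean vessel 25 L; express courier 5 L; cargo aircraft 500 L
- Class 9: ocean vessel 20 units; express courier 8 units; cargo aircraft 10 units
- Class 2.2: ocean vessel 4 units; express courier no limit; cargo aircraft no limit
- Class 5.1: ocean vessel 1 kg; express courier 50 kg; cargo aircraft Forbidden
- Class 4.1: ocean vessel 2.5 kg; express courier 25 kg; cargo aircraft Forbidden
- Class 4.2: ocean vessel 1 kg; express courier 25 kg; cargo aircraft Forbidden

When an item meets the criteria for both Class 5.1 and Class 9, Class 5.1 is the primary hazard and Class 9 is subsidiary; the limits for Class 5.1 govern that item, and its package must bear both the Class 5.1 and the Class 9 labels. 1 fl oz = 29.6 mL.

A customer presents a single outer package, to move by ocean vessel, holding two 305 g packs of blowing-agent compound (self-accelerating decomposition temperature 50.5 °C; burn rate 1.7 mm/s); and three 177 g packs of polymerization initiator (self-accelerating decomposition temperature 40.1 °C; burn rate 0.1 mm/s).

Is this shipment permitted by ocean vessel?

The blowing-agent compound has self-accelerating decomposition temperature 50.5 °C, which is ≤ 60 °C, so it is Class 4.2 (Self-Reactive).
Polymerization initiator: self-accelerating decomposition temperature 40.1 °C ≤ 60 °C → Class 4.2 (Self-Reactive).
Class 4.2 net quantity: (two 305 g packs = 610 g) + (three 177 g packs = 531 g) = 1.141 kg.
That exceeds the Class 4.2 ocean vessel limit of 1 kg.

No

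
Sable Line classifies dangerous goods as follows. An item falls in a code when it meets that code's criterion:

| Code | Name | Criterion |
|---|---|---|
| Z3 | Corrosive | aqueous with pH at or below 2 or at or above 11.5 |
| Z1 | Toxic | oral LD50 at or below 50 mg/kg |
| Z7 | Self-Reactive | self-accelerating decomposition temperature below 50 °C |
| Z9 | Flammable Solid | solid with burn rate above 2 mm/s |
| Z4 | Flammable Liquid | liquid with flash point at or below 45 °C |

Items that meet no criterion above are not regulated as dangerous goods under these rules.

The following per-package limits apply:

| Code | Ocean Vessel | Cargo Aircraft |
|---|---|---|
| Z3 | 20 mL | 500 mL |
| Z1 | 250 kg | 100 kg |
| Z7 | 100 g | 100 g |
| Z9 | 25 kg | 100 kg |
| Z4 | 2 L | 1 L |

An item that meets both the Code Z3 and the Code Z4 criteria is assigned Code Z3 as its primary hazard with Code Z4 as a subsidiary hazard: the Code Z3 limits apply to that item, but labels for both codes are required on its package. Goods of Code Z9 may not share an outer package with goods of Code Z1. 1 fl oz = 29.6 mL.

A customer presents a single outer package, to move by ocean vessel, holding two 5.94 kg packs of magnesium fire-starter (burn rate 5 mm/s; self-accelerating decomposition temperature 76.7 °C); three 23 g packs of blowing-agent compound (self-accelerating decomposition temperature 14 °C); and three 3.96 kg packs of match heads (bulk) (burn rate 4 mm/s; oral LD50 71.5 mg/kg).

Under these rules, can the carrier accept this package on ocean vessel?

With burn rate 5 mm/s (> 2 mm/s), the magnesium fire-starter falls in Code Z9.
Self-accelerating decomposition temperature 14 °C meets the Code Z7 criterion (Self-Reactive), so the blowing-agent compound is Code Z7.
With burn rate 4 mm/s (> 2 mm/s), the match heads (bulk) fall in Code Z9.
Total Code Z9: (two 5.94 kg packs = 11.88 kg) + (three 3.96 kg packs = 11.88 kg) = 23.76 kg.
23.76 kg is within the ocean vessel limit of 25 kg for Code Z9.
Code Z7 quantity: three 23 g packs = 69 g.
69 g ≤ 100 g (ocean vessel limit, Code Z7) — within limit.
The segregation rule (Code Z9 with Code Z1) does not apply to Code Z9 with Code Z7.
Every hazard code is within its ocean vessel limit and no segregation rule is violated.

Yes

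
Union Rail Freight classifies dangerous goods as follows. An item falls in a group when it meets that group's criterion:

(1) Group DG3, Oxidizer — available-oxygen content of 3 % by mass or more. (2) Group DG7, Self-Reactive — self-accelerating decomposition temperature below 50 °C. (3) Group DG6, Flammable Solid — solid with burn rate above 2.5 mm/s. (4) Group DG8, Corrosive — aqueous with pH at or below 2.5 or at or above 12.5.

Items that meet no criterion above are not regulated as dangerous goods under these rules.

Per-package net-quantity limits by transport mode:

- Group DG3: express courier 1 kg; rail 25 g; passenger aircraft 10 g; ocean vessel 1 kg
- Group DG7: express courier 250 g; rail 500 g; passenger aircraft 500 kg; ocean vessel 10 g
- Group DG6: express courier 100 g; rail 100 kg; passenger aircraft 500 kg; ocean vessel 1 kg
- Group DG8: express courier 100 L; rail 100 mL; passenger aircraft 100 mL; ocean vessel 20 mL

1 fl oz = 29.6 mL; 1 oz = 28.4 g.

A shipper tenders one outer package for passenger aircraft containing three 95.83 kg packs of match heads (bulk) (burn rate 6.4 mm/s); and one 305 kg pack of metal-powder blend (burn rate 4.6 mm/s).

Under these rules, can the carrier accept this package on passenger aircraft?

No

With burn rate 6.4 mm/s (> 2.5 mm/s), the match heads (bulk) fall in Group DG6.
With burn rate 4.6 mm/s (> 2.5 mm/s), the metal-powder blend falls in Group DG6.
Total Group DG6: (three 95.83 kg packs = 287.49 kg) + 305 kg = 592.49 kg.
592.49 kg > 500 kg (passenger aircraft limit, Group DG6) — over the limit.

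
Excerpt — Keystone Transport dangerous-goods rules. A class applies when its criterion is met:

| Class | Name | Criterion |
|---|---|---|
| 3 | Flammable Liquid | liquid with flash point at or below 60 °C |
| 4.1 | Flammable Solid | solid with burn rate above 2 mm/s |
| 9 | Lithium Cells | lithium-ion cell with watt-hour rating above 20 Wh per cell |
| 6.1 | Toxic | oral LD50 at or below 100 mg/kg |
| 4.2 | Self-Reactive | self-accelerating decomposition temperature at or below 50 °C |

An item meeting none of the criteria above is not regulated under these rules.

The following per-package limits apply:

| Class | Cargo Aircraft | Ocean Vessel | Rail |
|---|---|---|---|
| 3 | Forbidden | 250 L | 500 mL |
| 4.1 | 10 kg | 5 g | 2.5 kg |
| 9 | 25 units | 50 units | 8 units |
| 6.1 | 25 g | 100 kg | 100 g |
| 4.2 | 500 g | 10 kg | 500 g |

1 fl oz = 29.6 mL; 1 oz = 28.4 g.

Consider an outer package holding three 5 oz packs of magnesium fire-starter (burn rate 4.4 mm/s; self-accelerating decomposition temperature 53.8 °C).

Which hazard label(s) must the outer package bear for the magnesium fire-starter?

With burn rate 4.4 mm/s (> 2 mm/s), the magnesium fire-starter falls in Class 4.1.
Only the Class 4.1 label is required.

Class 4.1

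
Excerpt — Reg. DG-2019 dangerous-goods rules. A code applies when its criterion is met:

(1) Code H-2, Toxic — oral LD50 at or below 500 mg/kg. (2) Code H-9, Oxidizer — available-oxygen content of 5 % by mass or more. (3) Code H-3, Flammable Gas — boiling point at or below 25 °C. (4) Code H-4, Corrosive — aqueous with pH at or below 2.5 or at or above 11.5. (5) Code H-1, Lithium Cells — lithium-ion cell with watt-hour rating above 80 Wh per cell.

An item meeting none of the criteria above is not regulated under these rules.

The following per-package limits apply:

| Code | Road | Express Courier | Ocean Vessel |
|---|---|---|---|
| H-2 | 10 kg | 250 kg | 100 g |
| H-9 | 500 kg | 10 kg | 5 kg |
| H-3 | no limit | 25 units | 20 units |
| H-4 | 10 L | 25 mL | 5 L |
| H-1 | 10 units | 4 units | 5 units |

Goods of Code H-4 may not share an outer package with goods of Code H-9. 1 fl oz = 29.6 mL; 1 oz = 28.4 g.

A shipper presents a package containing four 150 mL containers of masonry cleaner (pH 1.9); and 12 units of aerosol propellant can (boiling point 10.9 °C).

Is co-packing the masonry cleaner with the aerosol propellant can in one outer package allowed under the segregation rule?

Yes

Masonry cleaner: pH 1.9 ≤ 2.5 → Code H-4 (Corrosive).
Aerosol propellant can: boiling point 10.9 °C ≤ 25 °C → Code H-3 (Flammable Gas).
No segregation rule bars Code H-4 with Code H-3.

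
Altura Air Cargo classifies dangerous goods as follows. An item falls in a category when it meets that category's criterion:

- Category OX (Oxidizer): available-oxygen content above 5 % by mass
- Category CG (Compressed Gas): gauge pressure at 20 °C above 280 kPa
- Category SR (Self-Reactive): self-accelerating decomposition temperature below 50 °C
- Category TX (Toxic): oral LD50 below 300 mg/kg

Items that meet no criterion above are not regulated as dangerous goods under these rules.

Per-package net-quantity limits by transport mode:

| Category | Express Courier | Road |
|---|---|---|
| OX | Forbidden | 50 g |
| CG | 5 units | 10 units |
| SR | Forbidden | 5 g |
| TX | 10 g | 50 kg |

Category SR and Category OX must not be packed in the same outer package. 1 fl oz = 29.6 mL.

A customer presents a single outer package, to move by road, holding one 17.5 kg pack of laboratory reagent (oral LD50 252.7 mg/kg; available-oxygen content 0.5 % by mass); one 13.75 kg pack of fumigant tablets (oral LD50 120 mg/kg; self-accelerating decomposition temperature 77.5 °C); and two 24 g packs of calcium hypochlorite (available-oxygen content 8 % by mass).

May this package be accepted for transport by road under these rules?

With oral LD50 252.7 mg/kg (< 300 mg/kg), the laboratory reagent falls in Category TX.
The fumigant tablets have oral LD50 120 mg/kg, which is < 300 mg/kg, so they are Category TX (Toxic).
The calcium hypochlorite has available-oxygen content 8 % by mass, which is > 5 % by mass, so it is Category OX (Oxidizer).
Category TX net quantity: 17.5 kg + 13.75 kg = 31.25 kg.
31.25 kg is within the road limit of 50 kg for Category TX.
Category OX quantity: two 24 g packs = 48 g.
That is within the Category OX road limit of 50 g.
The segregation rule (Category SR with Category OX) does not apply to Category TX with Category OX.
Every hazard category is within its road limit and no segregation rule is violated.

Yes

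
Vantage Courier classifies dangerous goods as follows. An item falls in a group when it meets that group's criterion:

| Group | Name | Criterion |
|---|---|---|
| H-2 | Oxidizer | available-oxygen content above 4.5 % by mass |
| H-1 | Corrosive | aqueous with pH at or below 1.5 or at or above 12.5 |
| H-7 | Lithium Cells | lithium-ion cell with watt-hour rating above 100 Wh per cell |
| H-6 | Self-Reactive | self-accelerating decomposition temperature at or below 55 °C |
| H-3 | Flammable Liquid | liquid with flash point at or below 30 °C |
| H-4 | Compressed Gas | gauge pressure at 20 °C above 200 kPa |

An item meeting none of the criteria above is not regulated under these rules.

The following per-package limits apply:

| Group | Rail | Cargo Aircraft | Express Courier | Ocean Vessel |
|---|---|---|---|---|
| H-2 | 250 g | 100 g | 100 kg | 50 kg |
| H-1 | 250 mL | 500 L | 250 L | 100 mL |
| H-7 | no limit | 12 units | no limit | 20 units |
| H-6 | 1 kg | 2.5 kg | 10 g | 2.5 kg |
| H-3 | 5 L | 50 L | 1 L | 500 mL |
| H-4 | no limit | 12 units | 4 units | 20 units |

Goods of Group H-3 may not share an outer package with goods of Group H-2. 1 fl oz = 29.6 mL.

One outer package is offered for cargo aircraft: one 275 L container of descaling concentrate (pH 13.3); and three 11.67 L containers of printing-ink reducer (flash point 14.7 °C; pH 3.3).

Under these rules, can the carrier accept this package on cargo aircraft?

Yes

pH 13.3 meets the Group H-1 criterion (Corrosive), so the descaling concentrate is Group H-1.
The printing-ink reducer has flash point 14.7 °C, which is ≤ 30 °C, so it is Group H-3 (Flammable Liquid).
Group H-3 quantity: three 11.67 L containers = 35.01 L.
35.01 L is within the cargo aircraft limit of 50 L for Group H-3.
Group H-1 quantity: 275 L.
That is within the Group H-1 cargo aircraft limit of 500 L.
The segregation rule (Group H-3 with Group H-2) does not apply to Group H-3 with Group H-1.
Every hazard group is within its cargo aircraft limit and no segregation rule is violated.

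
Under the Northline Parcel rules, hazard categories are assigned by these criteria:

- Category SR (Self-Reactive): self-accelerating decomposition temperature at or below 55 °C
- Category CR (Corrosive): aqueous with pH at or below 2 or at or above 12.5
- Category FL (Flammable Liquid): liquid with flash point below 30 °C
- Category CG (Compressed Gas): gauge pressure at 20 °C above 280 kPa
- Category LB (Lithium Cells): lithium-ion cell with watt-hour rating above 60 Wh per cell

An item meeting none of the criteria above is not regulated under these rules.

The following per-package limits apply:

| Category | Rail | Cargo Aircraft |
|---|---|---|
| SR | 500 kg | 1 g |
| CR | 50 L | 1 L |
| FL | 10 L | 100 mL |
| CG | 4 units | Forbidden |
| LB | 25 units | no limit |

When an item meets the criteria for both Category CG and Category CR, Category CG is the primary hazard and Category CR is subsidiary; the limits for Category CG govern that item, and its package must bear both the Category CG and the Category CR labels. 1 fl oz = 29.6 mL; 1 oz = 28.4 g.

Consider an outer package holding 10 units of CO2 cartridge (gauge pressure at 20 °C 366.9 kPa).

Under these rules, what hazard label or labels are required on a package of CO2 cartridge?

The CO2 cartridge has gauge pressure at 20 °C 366.9 kPa, which is > 280 kPa, so it is Category CG (Compressed Gas).
Only the Category CG label is required.

Category CG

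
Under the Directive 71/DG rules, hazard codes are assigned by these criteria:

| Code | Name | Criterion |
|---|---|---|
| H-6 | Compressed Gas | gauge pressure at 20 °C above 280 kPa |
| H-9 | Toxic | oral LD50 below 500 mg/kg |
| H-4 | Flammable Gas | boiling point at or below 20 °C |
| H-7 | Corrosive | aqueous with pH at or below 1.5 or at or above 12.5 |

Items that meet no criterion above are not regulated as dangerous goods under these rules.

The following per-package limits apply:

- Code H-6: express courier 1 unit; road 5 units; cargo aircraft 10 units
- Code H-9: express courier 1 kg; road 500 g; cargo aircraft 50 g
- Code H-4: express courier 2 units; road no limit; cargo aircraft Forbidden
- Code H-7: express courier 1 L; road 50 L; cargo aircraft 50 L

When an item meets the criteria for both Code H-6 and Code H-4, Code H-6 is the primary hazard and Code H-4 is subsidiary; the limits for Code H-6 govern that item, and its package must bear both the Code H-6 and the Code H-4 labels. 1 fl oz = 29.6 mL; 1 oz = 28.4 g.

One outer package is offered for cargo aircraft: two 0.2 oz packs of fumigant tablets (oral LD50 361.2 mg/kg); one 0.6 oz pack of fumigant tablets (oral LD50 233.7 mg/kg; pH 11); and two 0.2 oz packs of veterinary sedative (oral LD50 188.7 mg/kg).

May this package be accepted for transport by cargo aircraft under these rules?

Yes

With oral LD50 361.2 mg/kg (< 500 mg/kg), the fumigant tablets fall in Code H-9.
Fumigant tablets: oral LD50 233.7 mg/kg < 500 mg/kg → Code H-9 (Toxic).
Oral LD50 188.7 mg/kg meets the Code H-9 criterion (Toxic), so the veterinary sedative is Code H-9.
Total Code H-9: (two 0.2 oz packs = 11.36 g) + (one 0.6 oz pack = 17.04 g) + (two 0.2 oz packs = 11.36 g) = 39.76 g.
39.76 g is within the cargo aircraft limit of 50 g for Code H-9.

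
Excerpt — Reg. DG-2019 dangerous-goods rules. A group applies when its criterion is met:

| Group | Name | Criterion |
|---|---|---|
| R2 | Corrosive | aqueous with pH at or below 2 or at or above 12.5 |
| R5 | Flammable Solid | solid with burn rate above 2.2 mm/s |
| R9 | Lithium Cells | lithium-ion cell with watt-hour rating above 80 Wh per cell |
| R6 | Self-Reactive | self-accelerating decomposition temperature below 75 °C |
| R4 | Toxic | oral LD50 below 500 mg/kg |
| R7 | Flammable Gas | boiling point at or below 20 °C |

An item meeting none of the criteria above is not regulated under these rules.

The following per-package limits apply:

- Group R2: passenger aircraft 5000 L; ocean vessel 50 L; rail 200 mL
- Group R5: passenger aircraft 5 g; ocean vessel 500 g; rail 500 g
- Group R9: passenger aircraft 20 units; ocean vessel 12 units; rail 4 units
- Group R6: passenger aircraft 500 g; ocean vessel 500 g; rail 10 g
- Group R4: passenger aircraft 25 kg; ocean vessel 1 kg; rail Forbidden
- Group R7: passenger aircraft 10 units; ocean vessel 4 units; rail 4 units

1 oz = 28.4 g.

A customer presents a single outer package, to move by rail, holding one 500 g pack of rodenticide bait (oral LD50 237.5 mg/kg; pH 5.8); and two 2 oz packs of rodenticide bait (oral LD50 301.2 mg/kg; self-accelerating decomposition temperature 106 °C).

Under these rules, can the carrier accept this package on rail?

The rodenticide bait has oral LD50 237.5 mg/kg, which is < 500 mg/kg, so it is Group R4 (Toxic).
With oral LD50 301.2 mg/kg (< 500 mg/kg), the rodenticide bait falls in Group R4.
Total Group R4: 500 g + (two 2 oz packs = 113.6 g) = 613.6 g.
Group R4 is Forbidden by rail.

No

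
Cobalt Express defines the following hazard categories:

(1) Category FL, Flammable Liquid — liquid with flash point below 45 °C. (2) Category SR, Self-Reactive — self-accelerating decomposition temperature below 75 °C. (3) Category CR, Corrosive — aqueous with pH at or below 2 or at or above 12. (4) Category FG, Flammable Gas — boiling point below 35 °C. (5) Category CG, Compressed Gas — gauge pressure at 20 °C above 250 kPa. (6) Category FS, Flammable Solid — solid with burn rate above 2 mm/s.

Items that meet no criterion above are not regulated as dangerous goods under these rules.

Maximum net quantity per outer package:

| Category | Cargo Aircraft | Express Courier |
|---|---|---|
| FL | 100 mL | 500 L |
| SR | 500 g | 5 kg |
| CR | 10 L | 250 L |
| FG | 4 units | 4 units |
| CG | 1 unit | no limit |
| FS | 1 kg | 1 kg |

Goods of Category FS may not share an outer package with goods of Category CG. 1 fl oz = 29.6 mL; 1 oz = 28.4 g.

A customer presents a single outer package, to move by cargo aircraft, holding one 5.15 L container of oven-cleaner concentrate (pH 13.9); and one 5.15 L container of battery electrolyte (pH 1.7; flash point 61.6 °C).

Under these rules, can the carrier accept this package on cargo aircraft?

The oven-cleaner concentrate has pH 13.9, which is ≥ 12, so it is Category CR (Corrosive).
The battery electrolyte has pH 1.7, which is ≤ 2, so it is Category CR (Corrosive).
Total Category CR: 5.15 L + 5.15 L = 10.3 L.
10.3 L exceeds the cargo aircraft limit of 10 L for Category CR.

No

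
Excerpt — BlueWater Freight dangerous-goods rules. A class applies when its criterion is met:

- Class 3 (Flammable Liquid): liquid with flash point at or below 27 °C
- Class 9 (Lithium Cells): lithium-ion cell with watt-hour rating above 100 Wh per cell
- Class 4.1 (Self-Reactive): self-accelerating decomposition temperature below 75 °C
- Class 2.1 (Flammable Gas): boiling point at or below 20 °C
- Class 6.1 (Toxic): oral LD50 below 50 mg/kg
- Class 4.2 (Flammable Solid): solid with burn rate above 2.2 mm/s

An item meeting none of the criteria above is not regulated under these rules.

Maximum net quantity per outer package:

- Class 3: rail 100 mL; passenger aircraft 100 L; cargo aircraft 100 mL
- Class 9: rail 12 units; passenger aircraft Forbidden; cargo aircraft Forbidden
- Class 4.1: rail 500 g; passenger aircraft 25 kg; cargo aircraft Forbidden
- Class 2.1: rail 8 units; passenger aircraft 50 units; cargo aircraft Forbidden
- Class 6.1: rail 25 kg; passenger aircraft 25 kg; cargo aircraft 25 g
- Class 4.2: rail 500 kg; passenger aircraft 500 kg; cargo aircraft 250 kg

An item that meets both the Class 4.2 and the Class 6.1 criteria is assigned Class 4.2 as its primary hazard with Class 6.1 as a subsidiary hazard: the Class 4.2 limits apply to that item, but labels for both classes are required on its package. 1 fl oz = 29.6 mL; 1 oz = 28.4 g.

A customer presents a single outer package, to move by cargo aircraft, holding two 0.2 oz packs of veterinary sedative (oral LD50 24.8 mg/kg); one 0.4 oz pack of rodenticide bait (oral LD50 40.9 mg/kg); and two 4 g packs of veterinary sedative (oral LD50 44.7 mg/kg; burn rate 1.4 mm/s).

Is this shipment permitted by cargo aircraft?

Oral LD50 24.8 mg/kg meets the Class 6.1 criterion (Toxic), so the veterinary sedative is Class 6.1.
Oral LD50 40.9 mg/kg meets the Class 6.1 criterion (Toxic), so the rodenticide bait is Class 6.1.
The veterinary sedative has oral LD50 44.7 mg/kg, which is < 50 mg/kg, so it is Class 6.1 (Toxic).
Class 6.1 net quantity: (two 0.2 oz packs = 11.36 g) + (one 0.4 oz pack = 11.36 g) + (two 4 g packs = 8 g) = 30.72 g.
30.72 g exceeds the cargo aircraft limit of 25 g for Class 6.1.

No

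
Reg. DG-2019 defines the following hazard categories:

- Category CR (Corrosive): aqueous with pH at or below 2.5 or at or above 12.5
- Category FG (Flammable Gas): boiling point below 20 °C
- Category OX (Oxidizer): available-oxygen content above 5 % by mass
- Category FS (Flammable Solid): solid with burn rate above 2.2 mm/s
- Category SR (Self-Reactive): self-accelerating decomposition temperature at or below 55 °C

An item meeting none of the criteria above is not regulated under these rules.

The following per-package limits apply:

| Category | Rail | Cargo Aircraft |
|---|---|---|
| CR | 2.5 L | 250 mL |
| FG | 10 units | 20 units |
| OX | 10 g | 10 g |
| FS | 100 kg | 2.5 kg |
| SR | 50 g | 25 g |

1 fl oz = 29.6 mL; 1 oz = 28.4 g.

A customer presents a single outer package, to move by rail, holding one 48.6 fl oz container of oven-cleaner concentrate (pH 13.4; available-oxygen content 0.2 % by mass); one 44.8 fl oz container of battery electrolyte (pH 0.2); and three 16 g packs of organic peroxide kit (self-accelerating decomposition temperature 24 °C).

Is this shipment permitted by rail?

No

With pH 13.4 (≥ 12.5), the oven-cleaner concentrate falls in Category CR.
With pH 0.2 (≤ 2.5), the battery electrolyte falls in Category CR.
With self-accelerating decomposition temperature 24 °C (≤ 55 °C), the organic peroxide kit falls in Category SR.
Category CR net quantity: (one 48.6 fl oz container = 1438.56 mL) + (one 44.8 fl oz container = 1326.08 mL) = 2764.64 mL.
2764.64 mL exceeds the rail limit of 2.5 L for Category CR.
Category SR quantity: three 16 g packs = 48 g.
48 g is within the rail limit of 50 g for Category SR.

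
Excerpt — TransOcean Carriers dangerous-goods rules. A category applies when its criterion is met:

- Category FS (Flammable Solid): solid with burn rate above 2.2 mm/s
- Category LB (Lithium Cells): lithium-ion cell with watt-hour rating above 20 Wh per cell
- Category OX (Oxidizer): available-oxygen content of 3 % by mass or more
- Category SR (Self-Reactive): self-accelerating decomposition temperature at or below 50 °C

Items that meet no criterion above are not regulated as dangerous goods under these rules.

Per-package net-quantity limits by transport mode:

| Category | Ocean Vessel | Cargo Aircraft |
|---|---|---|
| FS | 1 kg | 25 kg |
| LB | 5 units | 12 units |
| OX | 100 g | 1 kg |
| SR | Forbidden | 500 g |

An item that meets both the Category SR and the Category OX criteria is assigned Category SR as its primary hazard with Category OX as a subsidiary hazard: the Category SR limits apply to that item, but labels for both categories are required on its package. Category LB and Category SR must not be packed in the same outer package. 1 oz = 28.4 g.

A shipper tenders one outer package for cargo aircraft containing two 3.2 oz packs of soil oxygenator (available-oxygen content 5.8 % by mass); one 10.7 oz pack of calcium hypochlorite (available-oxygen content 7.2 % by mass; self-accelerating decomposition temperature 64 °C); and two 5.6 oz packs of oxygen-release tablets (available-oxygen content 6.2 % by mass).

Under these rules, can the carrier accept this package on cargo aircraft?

With available-oxygen content 5.8 % by mass (≥ 3 % by mass), the soil oxygenator falls in Category OX.
Available-oxygen content 7.2 % by mass meets the Category OX criterion (Oxidizer), so the calcium hypochlorite is Category OX.
Available-oxygen content 6.2 % by mass meets the Category OX criterion (Oxidizer), so the oxygen-release tablets are Category OX.
Category OX net quantity: (two 3.2 oz packs = 181.76 g) + (one 10.7 oz pack = 303.88 g) + (two 5.6 oz packs = 318.08 g) = 803.72 g.
803.72 g is within the cargo aircraft limit of 1 kg for Category OX.

Yes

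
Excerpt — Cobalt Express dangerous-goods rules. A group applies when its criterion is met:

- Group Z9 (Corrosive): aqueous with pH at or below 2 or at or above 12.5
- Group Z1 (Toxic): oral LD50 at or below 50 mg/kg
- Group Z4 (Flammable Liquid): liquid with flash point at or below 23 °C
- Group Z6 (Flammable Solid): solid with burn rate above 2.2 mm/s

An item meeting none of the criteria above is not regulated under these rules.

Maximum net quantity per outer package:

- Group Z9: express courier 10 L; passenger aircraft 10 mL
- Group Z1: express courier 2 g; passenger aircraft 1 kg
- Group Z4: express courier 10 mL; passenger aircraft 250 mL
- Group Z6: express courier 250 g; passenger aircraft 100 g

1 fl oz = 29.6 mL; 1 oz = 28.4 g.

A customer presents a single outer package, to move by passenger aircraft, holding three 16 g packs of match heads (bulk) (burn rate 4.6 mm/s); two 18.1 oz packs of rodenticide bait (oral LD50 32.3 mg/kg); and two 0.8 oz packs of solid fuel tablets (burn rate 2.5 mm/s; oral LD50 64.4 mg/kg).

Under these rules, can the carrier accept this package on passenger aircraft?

No

The match heads (bulk) have burn rate 4.6 mm/s, which is > 2.2 mm/s, so they are Group Z6 (Flammable Solid).
With oral LD50 32.3 mg/kg (≤ 50 mg/kg), the rodenticide bait falls in Group Z1.
With burn rate 2.5 mm/s (> 2.2 mm/s), the solid fuel tablets fall in Group Z6.
Total Group Z6: (three 16 g packs = 48 g) + (two 0.8 oz packs = 45.44 g) = 93.44 g.
That is within the Group Z6 passenger aircraft limit of 100 g.
Group Z1 quantity: two 18.1 oz packs = 1028.08 g.
1028.08 g exceeds the passenger aircraft limit of 1 kg for Group Z1.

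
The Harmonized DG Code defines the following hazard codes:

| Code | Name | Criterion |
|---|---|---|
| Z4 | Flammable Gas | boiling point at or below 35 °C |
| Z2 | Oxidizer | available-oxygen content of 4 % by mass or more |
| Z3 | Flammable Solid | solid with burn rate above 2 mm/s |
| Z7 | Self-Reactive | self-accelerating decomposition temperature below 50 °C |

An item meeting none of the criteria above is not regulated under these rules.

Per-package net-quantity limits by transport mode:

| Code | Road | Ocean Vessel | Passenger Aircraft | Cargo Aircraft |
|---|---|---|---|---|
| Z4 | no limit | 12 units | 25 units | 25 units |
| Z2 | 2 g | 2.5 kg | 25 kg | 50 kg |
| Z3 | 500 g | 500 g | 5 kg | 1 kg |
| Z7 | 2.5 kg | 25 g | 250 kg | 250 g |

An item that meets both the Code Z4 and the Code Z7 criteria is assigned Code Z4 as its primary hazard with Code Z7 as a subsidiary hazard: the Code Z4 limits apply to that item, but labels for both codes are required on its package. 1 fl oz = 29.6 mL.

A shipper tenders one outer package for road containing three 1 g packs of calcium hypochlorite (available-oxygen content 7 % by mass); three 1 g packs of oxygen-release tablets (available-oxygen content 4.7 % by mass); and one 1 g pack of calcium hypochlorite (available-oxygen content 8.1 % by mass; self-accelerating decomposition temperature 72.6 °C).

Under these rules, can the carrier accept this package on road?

No

The calcium hypochlorite has available-oxygen content 7 % by mass, which is ≥ 4 % by mass, so it is Code Z2 (Oxidizer).
Oxygen-release tablets: available-oxygen content 4.7 % by mass ≥ 4 % by mass → Code Z2 (Oxidizer).
Calcium hypochlorite: available-oxygen content 8.1 % by mass ≥ 4 % by mass → Code Z2 (Oxidizer).
Total Code Z2: (three 1 g packs = 3 g) + (three 1 g packs = 3 g) + 1 g = 7 g.
7 g > 2 g (road limit, Code Z2) — over the limit.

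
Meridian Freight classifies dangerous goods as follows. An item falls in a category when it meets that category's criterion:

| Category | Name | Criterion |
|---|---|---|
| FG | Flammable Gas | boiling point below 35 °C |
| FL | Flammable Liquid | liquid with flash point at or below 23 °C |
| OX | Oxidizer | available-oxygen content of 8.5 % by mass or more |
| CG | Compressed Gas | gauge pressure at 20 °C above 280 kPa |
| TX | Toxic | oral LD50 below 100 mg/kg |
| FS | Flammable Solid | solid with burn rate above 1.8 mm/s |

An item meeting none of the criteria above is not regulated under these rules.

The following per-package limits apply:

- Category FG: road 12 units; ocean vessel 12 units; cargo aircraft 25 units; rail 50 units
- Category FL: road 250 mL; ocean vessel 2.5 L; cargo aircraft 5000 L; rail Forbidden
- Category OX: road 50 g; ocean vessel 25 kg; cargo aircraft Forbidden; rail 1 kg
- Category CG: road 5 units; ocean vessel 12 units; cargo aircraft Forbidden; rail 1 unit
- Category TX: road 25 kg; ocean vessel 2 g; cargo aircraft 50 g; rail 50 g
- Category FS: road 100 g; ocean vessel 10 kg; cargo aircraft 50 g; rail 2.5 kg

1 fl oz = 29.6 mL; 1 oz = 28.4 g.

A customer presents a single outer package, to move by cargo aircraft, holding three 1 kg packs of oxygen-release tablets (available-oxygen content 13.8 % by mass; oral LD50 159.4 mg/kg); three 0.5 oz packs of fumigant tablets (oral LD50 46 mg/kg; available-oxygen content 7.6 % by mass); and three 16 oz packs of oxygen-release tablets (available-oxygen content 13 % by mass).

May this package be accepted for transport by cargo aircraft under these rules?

Available-oxygen content 13.8 % by mass meets the Category OX criterion (Oxidizer), so the oxygen-release tablets are Category OX.
Fumigant tablets: oral LD50 46 mg/kg < 100 mg/kg → Category TX (Toxic).
With available-oxygen content 13 % by mass (≥ 8.5 % by mass), the oxygen-release tablets fall in Category OX.
Category TX quantity: three 0.5 oz packs = 42.6 g.
That is within the Category TX cargo aircraft limit of 50 g.
Category OX net quantity: (three 1 kg packs = 3 kg) + (three 16 oz packs = 1363.2 g) = 4363.2 g.
By cargo aircraft, Category OX is Forbidden regardless of quantity.

No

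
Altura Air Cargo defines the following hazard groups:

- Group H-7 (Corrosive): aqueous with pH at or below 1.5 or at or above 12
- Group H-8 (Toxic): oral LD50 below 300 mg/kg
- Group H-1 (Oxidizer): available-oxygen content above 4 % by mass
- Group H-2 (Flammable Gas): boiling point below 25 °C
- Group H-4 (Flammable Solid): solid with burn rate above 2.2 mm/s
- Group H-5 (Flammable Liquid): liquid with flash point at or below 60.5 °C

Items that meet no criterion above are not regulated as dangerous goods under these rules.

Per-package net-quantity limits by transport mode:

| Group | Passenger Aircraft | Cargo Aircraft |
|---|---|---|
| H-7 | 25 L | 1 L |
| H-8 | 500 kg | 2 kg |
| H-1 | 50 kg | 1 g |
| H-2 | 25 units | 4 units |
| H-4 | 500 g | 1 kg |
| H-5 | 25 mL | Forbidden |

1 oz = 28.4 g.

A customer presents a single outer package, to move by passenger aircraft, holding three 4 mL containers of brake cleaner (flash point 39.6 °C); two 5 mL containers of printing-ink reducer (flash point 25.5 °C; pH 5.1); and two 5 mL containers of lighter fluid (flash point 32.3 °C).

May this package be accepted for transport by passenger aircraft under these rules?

With flash point 39.6 °C (≤ 60.5 °C), the brake cleaner falls in Group H-5.
With flash point 25.5 °C (≤ 60.5 °C), the printing-ink reducer falls in Group H-5.
Flash point 32.3 °C meets the Group H-5 criterion (Flammable Liquid), so the lighter fluid is Group H-5.
Group H-5 net quantity: (three 4 mL containers = 12 mL) + (two 5 mL containers = 10 mL) + (two 5 mL containers = 10 mL) = 32 mL.
32 mL exceeds the passenger aircraft limit of 25 mL for Group H-5.

No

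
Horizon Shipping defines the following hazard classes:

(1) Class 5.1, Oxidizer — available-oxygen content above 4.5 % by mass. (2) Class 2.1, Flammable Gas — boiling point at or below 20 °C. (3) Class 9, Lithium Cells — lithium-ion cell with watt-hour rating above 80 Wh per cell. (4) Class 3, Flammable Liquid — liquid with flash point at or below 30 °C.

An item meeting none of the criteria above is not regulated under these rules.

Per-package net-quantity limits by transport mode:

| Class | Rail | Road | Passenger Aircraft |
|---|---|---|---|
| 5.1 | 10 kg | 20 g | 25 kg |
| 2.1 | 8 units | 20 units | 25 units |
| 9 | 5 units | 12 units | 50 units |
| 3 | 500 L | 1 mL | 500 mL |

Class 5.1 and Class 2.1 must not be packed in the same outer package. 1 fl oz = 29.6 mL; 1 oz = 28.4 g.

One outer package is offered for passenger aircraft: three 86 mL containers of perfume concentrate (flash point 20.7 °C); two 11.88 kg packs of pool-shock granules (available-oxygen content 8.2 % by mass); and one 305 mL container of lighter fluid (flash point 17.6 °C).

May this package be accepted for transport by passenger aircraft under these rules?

Perfume concentrate: flash point 20.7 °C ≤ 30 °C → Class 3 (Flammable Liquid).
With available-oxygen content 8.2 % by mass (> 4.5 % by mass), the pool-shock granules fall in Class 5.1.
With flash point 17.6 °C (≤ 30 °C), the lighter fluid falls in Class 3.
Class 3 net quantity: (three 86 mL containers = 258 mL) + 305 mL = 563 mL.
That exceeds the Class 3 passenger aircraft limit of 500 mL.
Class 5.1 quantity: two 11.88 kg packs = 23.76 kg.
That is within the Class 5.1 passenger aircraft limit of 25 kg.
The segregation rule (Class 5.1 with Class 2.1) does not apply to Class 3 with Class 5.1.

No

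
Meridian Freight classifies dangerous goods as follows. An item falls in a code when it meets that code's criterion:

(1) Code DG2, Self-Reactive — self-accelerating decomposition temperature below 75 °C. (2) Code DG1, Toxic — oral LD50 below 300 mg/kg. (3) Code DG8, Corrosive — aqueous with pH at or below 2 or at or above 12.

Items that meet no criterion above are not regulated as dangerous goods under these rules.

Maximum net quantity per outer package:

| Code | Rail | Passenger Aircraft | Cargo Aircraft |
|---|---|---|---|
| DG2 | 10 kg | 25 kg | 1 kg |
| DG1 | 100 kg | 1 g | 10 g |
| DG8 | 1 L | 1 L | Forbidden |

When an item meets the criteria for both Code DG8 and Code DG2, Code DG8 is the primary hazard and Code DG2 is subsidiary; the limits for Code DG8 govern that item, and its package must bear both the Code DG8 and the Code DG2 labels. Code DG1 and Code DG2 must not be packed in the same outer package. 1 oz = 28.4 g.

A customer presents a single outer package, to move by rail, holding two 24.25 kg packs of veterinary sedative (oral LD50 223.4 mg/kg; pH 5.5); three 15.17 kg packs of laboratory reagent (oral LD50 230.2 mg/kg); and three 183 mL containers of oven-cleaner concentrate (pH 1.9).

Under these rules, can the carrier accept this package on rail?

Yes

Veterinary sedative: oral LD50 223.4 mg/kg < 300 mg/kg → Code DG1 (Toxic).
With oral LD50 230.2 mg/kg (< 300 mg/kg), the laboratory reagent falls in Code DG1.
The oven-cleaner concentrate has pH 1.9, which is ≤ 2, so it is Code DG8 (Corrosive).
Total Code DG1: (two 24.25 kg packs = 48.5 kg) + (three 15.17 kg packs = 45.51 kg) = 94.01 kg.
94.01 kg ≤ 100 kg (rail limit, Code DG1) — within limit.
Code DG8 quantity: three 183 mL containers = 549 mL.
549 mL ≤ 1 L (rail limit, Code DG8) — within limit.
The segregation rule (Code DG1 with Code DG2) does not apply to Code DG1 with Code DG8.
Every hazard code is within its rail limit and no segregation rule is violated.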